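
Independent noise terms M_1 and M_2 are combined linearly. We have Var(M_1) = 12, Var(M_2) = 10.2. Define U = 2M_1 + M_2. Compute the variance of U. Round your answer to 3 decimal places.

By independence, Var(U) = (2)²Var(M_1) + (1)²Var(M_2)
= (2)²·12 + (1)²·10.2 = 58.2

58.200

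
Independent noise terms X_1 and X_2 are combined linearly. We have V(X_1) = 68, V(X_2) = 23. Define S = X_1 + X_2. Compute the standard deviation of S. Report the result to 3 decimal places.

9.539

By independence, V(S) = (1)²V(X_1) + (1)²V(X_2)
= (1)²·68 + (1)²·23 = 91
sd(S) = √91 ≈ 9.539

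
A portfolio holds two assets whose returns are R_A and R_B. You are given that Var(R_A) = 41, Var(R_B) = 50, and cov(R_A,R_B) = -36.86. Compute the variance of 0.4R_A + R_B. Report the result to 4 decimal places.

27.0720

Var(0.4R_A + R_B) = (0.4)²·Var(R_A) + (1)²·Var(R_B) + 2·(0.4)·(1)·cov(R_A,R_B)
= 0.16·41 + 1·50 + 0.8·-36.86 = 27.072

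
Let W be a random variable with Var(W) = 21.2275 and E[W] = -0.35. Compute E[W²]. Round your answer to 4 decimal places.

21.3500

E[W²] = Var(W) + (E[W])² = 21.2275 + (-0.35)² = 21.35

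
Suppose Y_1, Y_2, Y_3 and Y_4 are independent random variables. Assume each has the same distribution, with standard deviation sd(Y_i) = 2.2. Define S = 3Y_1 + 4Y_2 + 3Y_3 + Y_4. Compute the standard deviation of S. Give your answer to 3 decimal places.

var(Y_i) = (2.2)² = 4.84
By independence, var(S) = (3)²var(Y_1) + (4)²var(Y_2) + (3)²var(Y_3) + (1)²var(Y_4)
= (3)²·4.84 + (4)²·4.84 + (3)²·4.84 + (1)²·4.84 = 169.4
sd(S) = √169.4 ≈ 13.015

13.015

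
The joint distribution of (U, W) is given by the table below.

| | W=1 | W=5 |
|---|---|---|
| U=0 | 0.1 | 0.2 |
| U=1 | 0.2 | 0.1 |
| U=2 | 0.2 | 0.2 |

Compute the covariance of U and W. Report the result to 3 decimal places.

-0.200

E[U] = 1.1,  E[W] = 3
E[UW] = 3.1
Cov(U,W) = E[UW] − E[U]E[W] = 3.1 − (1.1)(3) = -0.2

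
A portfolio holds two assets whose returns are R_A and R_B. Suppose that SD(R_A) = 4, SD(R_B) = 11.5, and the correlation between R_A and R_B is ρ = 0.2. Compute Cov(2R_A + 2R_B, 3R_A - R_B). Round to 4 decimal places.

Var(R_A) = (4)² = 16;  Var(R_B) = (11.5)² = 132.25
Cov(R_A,R_B) = ρ·SD(R_A)·SD(R_B) = 0.2·4·11.5 = 9.2
Cov(2R_A + 2R_B, 3R_A - R_B) = (2)(3)Var(R_A) + (2)(-1)Var(R_B) + [(2)(-1) + (2)(3)]Cov(R_A,R_B)
= 6·16 + -2·132.25 + 4·9.2 = -131.7

-131.7000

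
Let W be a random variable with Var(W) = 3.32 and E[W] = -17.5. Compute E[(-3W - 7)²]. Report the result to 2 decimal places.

E[-3W - 7] = -3·-17.5 − 7 = 45.5
Var(-3W - 7) = (-3)²·3.32 = 29.88
E[(-3W - 7)²] = Var((-3W - 7)) + (E[(-3W - 7)])² = 29.88 + (45.5)² = 2100.13

2100.13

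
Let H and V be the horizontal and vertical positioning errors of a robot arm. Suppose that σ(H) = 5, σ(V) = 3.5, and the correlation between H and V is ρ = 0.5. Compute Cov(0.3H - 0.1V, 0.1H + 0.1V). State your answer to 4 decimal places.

0.8025

var(H) = (5)² = 25;  var(V) = (3.5)² = 12.25
Cov(H,V) = ρ·σ(H)·σ(V) = 0.5·5·3.5 = 8.75
Cov(0.3H - 0.1V, 0.1H + 0.1V) = (0.3)(0.1)var(H) + (-0.1)(0.1)var(V) + [(0.3)(0.1) + (-0.1)(0.1)]Cov(H,V)
= 0.03·25 + -0.01·12.25 + 0.02·8.75 = 0.8025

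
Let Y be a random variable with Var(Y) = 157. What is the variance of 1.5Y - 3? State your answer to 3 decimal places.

353.250

Var(1.5Y - 3) = (1.5)²·Var(Y) = 2.25·157 = 353.25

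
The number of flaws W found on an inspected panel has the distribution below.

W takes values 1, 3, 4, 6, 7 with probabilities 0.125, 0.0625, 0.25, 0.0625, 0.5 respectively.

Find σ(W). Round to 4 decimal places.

2.1278

E[W] = (1)(0.125) + (3)(0.0625) + (4)(0.25) + (6)(0.0625) + (7)(0.5) = 5.1875
E[W²] = (1)²(0.125) + (3)²(0.0625) + (4)²(0.25) + (6)²(0.0625) + (7)²(0.5) = 31.4375
Var(W) = E[W²] − (E[W])² = 31.4375 − (5.1875)² = 4.52734375
σ(W) = √4.52734375 ≈ 2.1278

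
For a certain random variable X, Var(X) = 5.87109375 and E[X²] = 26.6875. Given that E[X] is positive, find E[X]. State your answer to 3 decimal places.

(E[X])² = E[X²] − Var(X) = 26.6875 − 5.87109375 = 20.81640625
E[X] = √20.81640625 = 4.5625

4.563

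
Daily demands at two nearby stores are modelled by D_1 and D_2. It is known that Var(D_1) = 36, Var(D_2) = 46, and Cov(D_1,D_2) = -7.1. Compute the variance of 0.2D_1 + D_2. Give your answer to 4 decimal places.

44.6000

Var(0.2D_1 + D_2) = (0.2)²·Var(D_1) + (1)²·Var(D_2) + 2·(0.2)·(1)·Cov(D_1,D_2)
= 0.04·36 + 1·46 + 0.4·-7.1 = 44.6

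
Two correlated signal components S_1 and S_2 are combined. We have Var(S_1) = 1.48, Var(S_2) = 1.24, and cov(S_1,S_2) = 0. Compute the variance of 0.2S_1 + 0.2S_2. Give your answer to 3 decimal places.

0.109

Var(0.2S_1 + 0.2S_2) = (0.2)²·Var(S_1) + (0.2)²·Var(S_2) + 2·(0.2)·(0.2)·cov(S_1,S_2)
= 0.04·1.48 + 0.04·1.24 + 0.08·0 = 0.1088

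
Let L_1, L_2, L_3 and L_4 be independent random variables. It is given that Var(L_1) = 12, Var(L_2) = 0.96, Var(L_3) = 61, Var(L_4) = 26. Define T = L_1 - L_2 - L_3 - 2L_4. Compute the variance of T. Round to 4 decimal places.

177.9600

By independence, Var(T) = (1)²Var(L_1) + (-1)²Var(L_2) + (-1)²Var(L_3) + (-2)²Var(L_4)
= (1)²·12 + (-1)²·0.96 + (-1)²·61 + (-2)²·26 = 177.96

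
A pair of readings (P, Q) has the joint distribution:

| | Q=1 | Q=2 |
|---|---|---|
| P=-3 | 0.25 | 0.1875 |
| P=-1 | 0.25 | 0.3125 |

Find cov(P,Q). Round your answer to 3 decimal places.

E[P] = -1.875,  E[Q] = 1.5
E[PQ] = -2.75
cov(P,Q) = E[PQ] − E[P]E[Q] = -2.75 − (-1.875)(1.5) = 0.0625

0.063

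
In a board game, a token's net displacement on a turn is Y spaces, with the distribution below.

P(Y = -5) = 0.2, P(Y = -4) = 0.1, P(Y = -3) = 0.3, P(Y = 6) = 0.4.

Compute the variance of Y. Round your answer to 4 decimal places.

23.6900

E[Y] = (-5)(0.2) + (-4)(0.1) + (-3)(0.3) + (6)(0.4) = 0.1
E[Y²] = (-5)²(0.2) + (-4)²(0.1) + (-3)²(0.3) + (6)²(0.4) = 23.7
var(Y) = E[Y²] − (E[Y])² = 23.7 − (0.1)² = 23.69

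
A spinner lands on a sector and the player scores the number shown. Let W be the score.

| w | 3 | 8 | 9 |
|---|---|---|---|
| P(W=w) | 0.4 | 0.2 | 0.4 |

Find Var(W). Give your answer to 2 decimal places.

E[W] = (3)(0.4) + (8)(0.2) + (9)(0.4) = 6.4
E[W²] = (3)²(0.4) + (8)²(0.2) + (9)²(0.4) = 48.8
Var(W) = E[W²] − (E[W])² = 48.8 − (6.4)² = 7.84

7.84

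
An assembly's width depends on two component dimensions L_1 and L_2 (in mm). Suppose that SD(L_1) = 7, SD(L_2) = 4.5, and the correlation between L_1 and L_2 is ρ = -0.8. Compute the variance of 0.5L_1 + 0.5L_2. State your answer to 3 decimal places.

4.713

Var(L_1) = (7)² = 49;  Var(L_2) = (4.5)² = 20.25
Cov(L_1,L_2) = ρ·SD(L_1)·SD(L_2) = -0.8·7·4.5 = -25.2
Var(0.5L_1 + 0.5L_2) = (0.5)²·Var(L_1) + (0.5)²·Var(L_2) + 2·(0.5)·(0.5)·Cov(L_1,L_2)
= 0.25·49 + 0.25·20.25 + 0.5·-25.2 = 4.7125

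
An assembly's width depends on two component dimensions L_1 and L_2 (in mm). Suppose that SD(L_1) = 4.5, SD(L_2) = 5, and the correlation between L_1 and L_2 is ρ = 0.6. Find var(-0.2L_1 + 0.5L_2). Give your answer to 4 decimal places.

var(L_1) = (4.5)² = 20.25;  var(L_2) = (5)² = 25
Cov(L_1,L_2) = ρ·SD(L_1)·SD(L_2) = 0.6·4.5·5 = 13.5
var(-0.2L_1 + 0.5L_2) = (-0.2)²·var(L_1) + (0.5)²·var(L_2) + 2·(-0.2)·(0.5)·Cov(L_1,L_2)
= 0.04·20.25 + 0.25·25 + -0.2·13.5 = 4.36

4.3600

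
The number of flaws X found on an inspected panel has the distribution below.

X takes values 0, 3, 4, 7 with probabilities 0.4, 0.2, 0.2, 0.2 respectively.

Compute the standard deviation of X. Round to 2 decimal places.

E[X] = (0)(0.4) + (3)(0.2) + (4)(0.2) + (7)(0.2) = 2.8
E[X²] = (0)²(0.4) + (3)²(0.2) + (4)²(0.2) + (7)²(0.2) = 14.8
V(X) = E[X²] − (E[X])² = 14.8 − (2.8)² = 6.96
SD(X) = √6.96 ≈ 2.64

2.64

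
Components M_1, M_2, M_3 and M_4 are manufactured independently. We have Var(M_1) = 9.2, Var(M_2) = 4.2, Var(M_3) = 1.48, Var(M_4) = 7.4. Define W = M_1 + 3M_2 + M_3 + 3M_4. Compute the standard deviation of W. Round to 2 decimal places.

By independence, Var(W) = (1)²Var(M_1) + (3)²Var(M_2) + (1)²Var(M_3) + (3)²Var(M_4)
= (1)²·9.2 + (3)²·4.2 + (1)²·1.48 + (3)²·7.4 = 115.08
SD(W) = √115.08 ≈ 10.73

10.73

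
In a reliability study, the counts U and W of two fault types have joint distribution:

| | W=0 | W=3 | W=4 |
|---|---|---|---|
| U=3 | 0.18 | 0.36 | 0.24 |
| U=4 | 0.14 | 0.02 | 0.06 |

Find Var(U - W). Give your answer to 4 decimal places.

3.3456

E[U] = 3.22,  E[W] = 2.34,  E[UW] = 7.32
Var(U) = 10.54 − (3.22)² = 0.1716;  Var(W) = 8.22 − (2.34)² = 2.7444
Cov(U,W) = 7.32 − (3.22)(2.34) = -0.2148
Var(U - W) = (1)²·0.1716 + (-1)²·2.7444 + 2·(1)·(-1)·-0.2148 = 3.3456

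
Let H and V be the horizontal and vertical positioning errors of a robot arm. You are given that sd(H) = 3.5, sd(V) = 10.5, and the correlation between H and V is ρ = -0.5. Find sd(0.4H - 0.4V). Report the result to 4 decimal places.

var(H) = (3.5)² = 12.25;  var(V) = (10.5)² = 110.25
cov(H,V) = ρ·sd(H)·sd(V) = -0.5·3.5·10.5 = -18.375
var(0.4H - 0.4V) = (0.4)²·var(H) + (-0.4)²·var(V) + 2·(0.4)·(-0.4)·cov(H,V)
= 0.16·12.25 + 0.16·110.25 + -0.32·-18.375 = 25.48
sd(0.4H - 0.4V) = √25.48 ≈ 5.0478

5.0478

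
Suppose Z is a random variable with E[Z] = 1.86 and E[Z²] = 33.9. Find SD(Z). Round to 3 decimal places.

5.517

var(Z) = 33.9 − (1.86)² = 30.4404
SD(Z) = √30.4404 ≈ 5.517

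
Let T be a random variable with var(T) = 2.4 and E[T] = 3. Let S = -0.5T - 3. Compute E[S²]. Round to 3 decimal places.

20.850

E[-0.5T - 3] = -0.5·3 − 3 = -4.5
var(-0.5T - 3) = (-0.5)²·2.4 = 0.6
E[S²] = var(S) + (E[S])² = 0.6 + (-4.5)² = 20.85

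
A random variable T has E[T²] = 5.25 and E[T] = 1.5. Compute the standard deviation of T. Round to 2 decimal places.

1.73

V(T) = 5.25 − (1.5)² = 3
σ(T) = √3 ≈ 1.73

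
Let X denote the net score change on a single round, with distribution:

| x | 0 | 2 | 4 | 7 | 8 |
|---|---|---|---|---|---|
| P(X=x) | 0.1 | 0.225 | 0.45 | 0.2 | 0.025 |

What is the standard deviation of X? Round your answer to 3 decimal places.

2.163

E[X] = (0)(0.1) + (2)(0.225) + (4)(0.45) + (7)(0.2) + (8)(0.025) = 3.85
E[X²] = (0)²(0.1) + (2)²(0.225) + (4)²(0.45) + (7)²(0.2) + (8)²(0.025) = 19.5
V(X) = E[X²] − (E[X])² = 19.5 − (3.85)² = 4.6775
σ(X) = √4.6775 ≈ 2.163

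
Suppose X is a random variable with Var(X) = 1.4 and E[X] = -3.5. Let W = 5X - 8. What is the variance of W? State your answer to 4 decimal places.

Var(5X - 8) = (5)²·Var(X) = 25·1.4 = 35

35.0000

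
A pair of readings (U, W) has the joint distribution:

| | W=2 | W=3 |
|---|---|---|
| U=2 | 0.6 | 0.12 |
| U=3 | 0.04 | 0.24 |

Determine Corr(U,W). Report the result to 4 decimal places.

E[U] = 2.28,  E[W] = 2.36
E[UW] = 5.52
Cov(U,W) = E[UW] − E[U]E[W] = 5.52 − (2.28)(2.36) = 0.1392
V(U) = 0.2016,  V(W) = 0.2304
ρ = 0.1392 / √(0.2016·0.2304) ≈ 0.6459

0.6459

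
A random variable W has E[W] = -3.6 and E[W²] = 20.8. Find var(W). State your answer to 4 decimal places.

7.8400

var(W) = 20.8 − (-3.6)² = 7.84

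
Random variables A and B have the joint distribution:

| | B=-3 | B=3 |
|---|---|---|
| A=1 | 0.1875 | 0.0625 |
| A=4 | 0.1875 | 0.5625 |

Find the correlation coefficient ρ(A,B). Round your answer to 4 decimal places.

0.4472

E[A] = 3.25,  E[B] = 0.75
E[AB] = 4.125
Cov(A,B) = E[AB] − E[A]E[B] = 4.125 − (3.25)(0.75) = 1.6875
V(A) = 1.6875,  V(B) = 8.4375
ρ = 1.6875 / √(1.6875·8.4375) ≈ 0.4472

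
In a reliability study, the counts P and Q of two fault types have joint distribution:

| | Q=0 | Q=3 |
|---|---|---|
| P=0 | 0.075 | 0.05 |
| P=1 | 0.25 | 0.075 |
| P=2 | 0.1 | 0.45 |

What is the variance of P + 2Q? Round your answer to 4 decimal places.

11.1594

E[P] = 1.425,  E[Q] = 1.725,  E[PQ] = 2.925
var(P) = 2.525 − (1.425)² = 0.494375;  var(Q) = 5.175 − (1.725)² = 2.199375
cov(P,Q) = 2.925 − (1.425)(1.725) = 0.466875
var(P + 2Q) = (1)²·0.494375 + (2)²·2.199375 + 2·(1)·(2)·0.466875 = 11.159375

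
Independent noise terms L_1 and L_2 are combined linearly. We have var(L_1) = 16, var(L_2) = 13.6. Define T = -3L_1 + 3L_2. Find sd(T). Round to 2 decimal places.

By independence, var(T) = (-3)²var(L_1) + (3)²var(L_2)
= (-3)²·16 + (3)²·13.6 = 266.4
sd(T) = √266.4 ≈ 16.32

16.32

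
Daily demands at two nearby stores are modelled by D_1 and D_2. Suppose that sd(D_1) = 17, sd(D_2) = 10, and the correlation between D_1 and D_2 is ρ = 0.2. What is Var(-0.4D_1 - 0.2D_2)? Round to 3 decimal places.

Var(D_1) = (17)² = 289;  Var(D_2) = (10)² = 100
Cov(D_1,D_2) = ρ·sd(D_1)·sd(D_2) = 0.2·17·10 = 34
Var(-0.4D_1 - 0.2D_2) = (-0.4)²·Var(D_1) + (-0.2)²·Var(D_2) + 2·(-0.4)·(-0.2)·Cov(D_1,D_2)
= 0.16·289 + 0.04·100 + 0.16·34 = 55.68

55.680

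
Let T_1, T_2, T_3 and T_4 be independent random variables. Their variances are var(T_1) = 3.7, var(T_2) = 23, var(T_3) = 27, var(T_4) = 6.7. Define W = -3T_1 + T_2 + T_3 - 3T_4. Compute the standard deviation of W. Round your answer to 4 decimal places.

11.9833

By independence, var(W) = (-3)²var(T_1) + (1)²var(T_2) + (1)²var(T_3) + (-3)²var(T_4)
= (-3)²·3.7 + (1)²·23 + (1)²·27 + (-3)²·6.7 = 143.6
σ(W) = √143.6 ≈ 11.9833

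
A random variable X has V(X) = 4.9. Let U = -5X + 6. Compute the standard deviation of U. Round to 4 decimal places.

V(-5X + 6) = (-5)²·4.9 = 122.5
σ(U) = √122.5 ≈ 11.0680

11.0680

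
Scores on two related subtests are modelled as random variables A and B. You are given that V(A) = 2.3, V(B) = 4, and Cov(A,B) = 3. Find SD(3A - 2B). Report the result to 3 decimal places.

V(3A - 2B) = (3)²·V(A) + (-2)²·V(B) + 2·(3)·(-2)·Cov(A,B)
= 9·2.3 + 4·4 + -12·3 = 0.7
SD(3A - 2B) = √0.7 ≈ 0.837

0.837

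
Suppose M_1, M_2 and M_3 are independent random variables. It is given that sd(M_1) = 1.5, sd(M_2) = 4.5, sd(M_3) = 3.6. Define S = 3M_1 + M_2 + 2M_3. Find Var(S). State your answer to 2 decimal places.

Var(M_1) = 2.25, Var(M_2) = 20.25, Var(M_3) = 12.96
By independence, Var(S) = (3)²Var(M_1) + (1)²Var(M_2) + (2)²Var(M_3)
= (3)²·2.25 + (1)²·20.25 + (2)²·12.96 = 92.34

92.34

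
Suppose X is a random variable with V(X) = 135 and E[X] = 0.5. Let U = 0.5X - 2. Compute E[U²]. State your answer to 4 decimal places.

36.8125

E[0.5X - 2] = 0.5·0.5 − 2 = -1.75
V(0.5X - 2) = (0.5)²·135 = 33.75
E[U²] = V(U) + (E[U])² = 33.75 + (-1.75)² = 36.8125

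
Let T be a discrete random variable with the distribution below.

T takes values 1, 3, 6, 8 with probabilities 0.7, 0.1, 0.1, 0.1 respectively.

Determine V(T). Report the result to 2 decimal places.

5.84

E[T] = (1)(0.7) + (3)(0.1) + (6)(0.1) + (8)(0.1) = 2.4
E[T²] = (1)²(0.7) + (3)²(0.1) + (6)²(0.1) + (8)²(0.1) = 11.6
V(T) = E[T²] − (E[T])² = 11.6 − (2.4)² = 5.84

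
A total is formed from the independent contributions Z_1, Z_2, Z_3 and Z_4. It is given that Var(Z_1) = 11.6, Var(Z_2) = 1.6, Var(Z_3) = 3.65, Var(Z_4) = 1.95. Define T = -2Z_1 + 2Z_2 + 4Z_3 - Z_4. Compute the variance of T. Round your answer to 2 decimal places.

By independence, Var(T) = (-2)²Var(Z_1) + (2)²Var(Z_2) + (4)²Var(Z_3) + (-1)²Var(Z_4)
= (-2)²·11.6 + (2)²·1.6 + (4)²·3.65 + (-1)²·1.95 = 113.15

113.15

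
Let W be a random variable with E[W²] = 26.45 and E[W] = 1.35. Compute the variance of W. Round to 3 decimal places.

24.628

V(W) = 26.45 − (1.35)² = 24.6275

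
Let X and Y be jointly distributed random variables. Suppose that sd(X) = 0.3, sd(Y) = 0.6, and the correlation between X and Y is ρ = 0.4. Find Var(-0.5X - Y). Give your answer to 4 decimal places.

0.4545

Var(X) = (0.3)² = 0.09;  Var(Y) = (0.6)² = 0.36
Cov(X,Y) = ρ·sd(X)·sd(Y) = 0.4·0.3·0.6 = 0.072
Var(-0.5X - Y) = (-0.5)²·Var(X) + (-1)²·Var(Y) + 2·(-0.5)·(-1)·Cov(X,Y)
= 0.25·0.09 + 1·0.36 + 1·0.072 = 0.4545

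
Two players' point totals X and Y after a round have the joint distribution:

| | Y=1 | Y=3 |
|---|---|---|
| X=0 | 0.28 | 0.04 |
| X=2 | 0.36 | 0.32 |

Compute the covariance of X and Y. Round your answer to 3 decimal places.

0.301

E[X] = 1.36,  E[Y] = 1.72
E[XY] = 2.64
cov(X,Y) = E[XY] − E[X]E[Y] = 2.64 − (1.36)(1.72) = 0.3008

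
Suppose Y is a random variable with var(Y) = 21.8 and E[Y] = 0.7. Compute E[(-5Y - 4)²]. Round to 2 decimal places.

E[-5Y - 4] = -5·0.7 − 4 = -7.5
var(-5Y - 4) = (-5)²·21.8 = 545
E[(-5Y - 4)²] = var((-5Y - 4)) + (E[(-5Y - 4)])² = 545 + (-7.5)² = 601.25

601.25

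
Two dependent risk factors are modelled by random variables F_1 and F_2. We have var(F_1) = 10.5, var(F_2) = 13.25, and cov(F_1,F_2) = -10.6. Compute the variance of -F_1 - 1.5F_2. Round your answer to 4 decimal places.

var(-F_1 - 1.5F_2) = (-1)²·var(F_1) + (-1.5)²·var(F_2) + 2·(-1)·(-1.5)·cov(F_1,F_2)
= 1·10.5 + 2.25·13.25 + 3·-10.6 = 8.5125

8.5125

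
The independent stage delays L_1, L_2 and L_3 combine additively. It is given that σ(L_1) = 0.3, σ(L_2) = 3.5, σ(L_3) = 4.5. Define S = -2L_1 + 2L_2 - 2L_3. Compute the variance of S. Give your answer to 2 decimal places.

V(L_1) = 0.09, V(L_2) = 12.25, V(L_3) = 20.25
By independence, V(S) = (-2)²V(L_1) + (2)²V(L_2) + (-2)²V(L_3)
= (-2)²·0.09 + (2)²·12.25 + (-2)²·20.25 = 130.36

130.36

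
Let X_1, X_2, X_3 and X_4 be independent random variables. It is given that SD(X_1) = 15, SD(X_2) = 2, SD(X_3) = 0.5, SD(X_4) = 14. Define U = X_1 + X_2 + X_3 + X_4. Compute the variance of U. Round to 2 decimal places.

Var(X_1) = 225, Var(X_2) = 4, Var(X_3) = 0.25, Var(X_4) = 196
By independence, Var(U) = (1)²Var(X_1) + (1)²Var(X_2) + (1)²Var(X_3) + (1)²Var(X_4)
= (1)²·225 + (1)²·4 + (1)²·0.25 + (1)²·196 = 425.25

425.25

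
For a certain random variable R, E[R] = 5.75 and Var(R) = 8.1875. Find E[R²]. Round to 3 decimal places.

E[R²] = Var(R) + (E[R])² = 8.1875 + (5.75)² = 41.25

41.250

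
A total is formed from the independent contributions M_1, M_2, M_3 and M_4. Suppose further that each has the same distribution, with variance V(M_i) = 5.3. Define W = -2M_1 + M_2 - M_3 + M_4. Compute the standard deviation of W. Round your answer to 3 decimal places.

By independence, V(W) = (-2)²V(M_1) + (1)²V(M_2) + (-1)²V(M_3) + (1)²V(M_4)
= (-2)²·5.3 + (1)²·5.3 + (-1)²·5.3 + (1)²·5.3 = 37.1
σ(W) = √37.1 ≈ 6.091

6.091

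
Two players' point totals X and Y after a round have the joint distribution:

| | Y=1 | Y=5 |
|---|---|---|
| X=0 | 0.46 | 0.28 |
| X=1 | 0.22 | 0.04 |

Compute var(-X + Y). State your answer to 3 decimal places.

4.020

E[X] = 0.26,  E[Y] = 2.28,  E[XY] = 0.42
var(X) = 0.26 − (0.26)² = 0.1924;  var(Y) = 8.68 − (2.28)² = 3.4816
Cov(X,Y) = 0.42 − (0.26)(2.28) = -0.1728
var(-X + Y) = (-1)²·0.1924 + (1)²·3.4816 + 2·(-1)·(1)·-0.1728 = 4.0196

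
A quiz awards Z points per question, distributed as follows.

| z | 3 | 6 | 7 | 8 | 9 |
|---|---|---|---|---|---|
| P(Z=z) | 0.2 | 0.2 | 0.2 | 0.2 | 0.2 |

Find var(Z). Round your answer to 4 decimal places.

E[Z] = (3)(0.2) + (6)(0.2) + (7)(0.2) + (8)(0.2) + (9)(0.2) = 6.6
E[Z²] = (3)²(0.2) + (6)²(0.2) + (7)²(0.2) + (8)²(0.2) + (9)²(0.2) = 47.8
var(Z) = E[Z²] − (E[Z])² = 47.8 − (6.6)² = 4.24

4.2400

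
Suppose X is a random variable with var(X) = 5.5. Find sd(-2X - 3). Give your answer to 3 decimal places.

var(-2X - 3) = (-2)²·5.5 = 22
sd(-2X - 3) = √22 ≈ 4.690

4.690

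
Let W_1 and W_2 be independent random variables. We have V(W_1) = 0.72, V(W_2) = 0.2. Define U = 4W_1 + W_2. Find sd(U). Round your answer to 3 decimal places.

By independence, V(U) = (4)²V(W_1) + (1)²V(W_2)
= (4)²·0.72 + (1)²·0.2 = 11.72
sd(U) = √11.72 ≈ 3.423

3.423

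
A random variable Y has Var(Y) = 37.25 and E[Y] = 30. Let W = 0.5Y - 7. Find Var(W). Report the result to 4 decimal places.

Var(0.5Y - 7) = (0.5)²·Var(Y) = 0.25·37.25 = 9.3125

9.3125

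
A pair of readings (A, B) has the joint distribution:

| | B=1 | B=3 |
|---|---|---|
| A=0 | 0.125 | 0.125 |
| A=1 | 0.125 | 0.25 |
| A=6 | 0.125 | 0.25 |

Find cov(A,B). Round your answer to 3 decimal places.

0.219

E[A] = 2.625,  E[B] = 2.25
E[AB] = 6.125
cov(A,B) = E[AB] − E[A]E[B] = 6.125 − (2.625)(2.25) = 0.21875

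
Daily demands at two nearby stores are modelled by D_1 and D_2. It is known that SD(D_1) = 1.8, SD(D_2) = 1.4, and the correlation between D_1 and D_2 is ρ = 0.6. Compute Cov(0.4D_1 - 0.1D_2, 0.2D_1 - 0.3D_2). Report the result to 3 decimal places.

0.106

Var(D_1) = (1.8)² = 3.24;  Var(D_2) = (1.4)² = 1.96
Cov(D_1,D_2) = ρ·SD(D_1)·SD(D_2) = 0.6·1.8·1.4 = 1.512
Cov(0.4D_1 - 0.1D_2, 0.2D_1 - 0.3D_2) = (0.4)(0.2)Var(D_1) + (-0.1)(-0.3)Var(D_2) + [(0.4)(-0.3) + (-0.1)(0.2)]Cov(D_1,D_2)
= 0.08·3.24 + 0.03·1.96 + -0.14·1.512 = 0.10632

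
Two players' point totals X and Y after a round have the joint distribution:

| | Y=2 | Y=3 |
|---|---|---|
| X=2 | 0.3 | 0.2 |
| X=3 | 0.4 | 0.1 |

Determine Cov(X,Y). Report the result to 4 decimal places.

-0.0500

E[X] = 2.5,  E[Y] = 2.3
E[XY] = 5.7
Cov(X,Y) = E[XY] − E[X]E[Y] = 5.7 − (2.5)(2.3) = -0.05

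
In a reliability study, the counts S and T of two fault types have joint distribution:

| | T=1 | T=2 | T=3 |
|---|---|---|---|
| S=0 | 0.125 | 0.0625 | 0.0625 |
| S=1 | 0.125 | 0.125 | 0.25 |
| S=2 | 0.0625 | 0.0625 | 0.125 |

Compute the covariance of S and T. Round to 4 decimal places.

E[S] = 1,  E[T] = 2.125
E[ST] = 2.25
cov(S,T) = E[ST] − E[S]E[T] = 2.25 − (1)(2.125) = 0.125

0.1250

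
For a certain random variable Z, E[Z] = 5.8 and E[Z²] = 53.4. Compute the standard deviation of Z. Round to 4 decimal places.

Var(Z) = 53.4 − (5.8)² = 19.76
SD(Z) = √19.76 ≈ 4.4452

4.4452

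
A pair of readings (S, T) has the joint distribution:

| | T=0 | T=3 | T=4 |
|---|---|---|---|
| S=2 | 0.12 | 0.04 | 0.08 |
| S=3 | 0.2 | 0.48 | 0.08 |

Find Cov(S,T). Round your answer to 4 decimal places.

0.0880

E[S] = 2.76,  E[T] = 2.2
E[ST] = 6.16
Cov(S,T) = E[ST] − E[S]E[T] = 6.16 − (2.76)(2.2) = 0.088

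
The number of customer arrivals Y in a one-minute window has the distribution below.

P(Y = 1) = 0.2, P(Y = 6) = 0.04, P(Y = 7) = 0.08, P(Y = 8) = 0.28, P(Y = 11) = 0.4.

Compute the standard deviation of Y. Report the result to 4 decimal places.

E[Y] = (1)(0.2) + (6)(0.04) + (7)(0.08) + (8)(0.28) + (11)(0.4) = 7.64
E[Y²] = (1)²(0.2) + (6)²(0.04) + (7)²(0.08) + (8)²(0.28) + (11)²(0.4) = 71.88
Var(Y) = E[Y²] − (E[Y])² = 71.88 − (7.64)² = 13.5104
σ(Y) = √13.5104 ≈ 3.6756

3.6756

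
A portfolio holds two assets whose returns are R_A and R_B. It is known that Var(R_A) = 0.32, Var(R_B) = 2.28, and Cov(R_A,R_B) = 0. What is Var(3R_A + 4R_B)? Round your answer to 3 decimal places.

Var(3R_A + 4R_B) = (3)²·Var(R_A) + (4)²·Var(R_B) + 2·(3)·(4)·Cov(R_A,R_B)
= 9·0.32 + 16·2.28 + 24·0 = 39.36

39.360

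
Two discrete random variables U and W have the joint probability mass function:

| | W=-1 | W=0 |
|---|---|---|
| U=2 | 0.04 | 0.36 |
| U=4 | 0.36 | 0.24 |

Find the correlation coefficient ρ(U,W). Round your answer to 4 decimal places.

-0.5000

E[U] = 3.2,  E[W] = -0.4
E[UW] = -1.52
Cov(U,W) = E[UW] − E[U]E[W] = -1.52 − (3.2)(-0.4) = -0.24
Var(U) = 0.96,  Var(W) = 0.24
ρ = -0.24 / √(0.96·0.24) ≈ -0.5000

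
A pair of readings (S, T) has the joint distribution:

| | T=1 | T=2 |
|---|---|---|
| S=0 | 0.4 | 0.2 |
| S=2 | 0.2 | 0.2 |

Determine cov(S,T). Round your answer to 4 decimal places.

E[S] = 0.8,  E[T] = 1.4
E[ST] = 1.2
cov(S,T) = E[ST] − E[S]E[T] = 1.2 − (0.8)(1.4) = 0.08

0.0800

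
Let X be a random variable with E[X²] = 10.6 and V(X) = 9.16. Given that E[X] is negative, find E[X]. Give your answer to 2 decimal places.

-1.20

(E[X])² = E[X²] − V(X) = 10.6 − 9.16 = 1.44
E[X] = −√1.44 = -1.2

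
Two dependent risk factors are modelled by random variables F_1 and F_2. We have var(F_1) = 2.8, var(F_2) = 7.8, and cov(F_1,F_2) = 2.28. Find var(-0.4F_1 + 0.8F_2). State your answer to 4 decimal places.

3.9808

var(-0.4F_1 + 0.8F_2) = (-0.4)²·var(F_1) + (0.8)²·var(F_2) + 2·(-0.4)·(0.8)·cov(F_1,F_2)
= 0.16·2.8 + 0.64·7.8 + -0.64·2.28 = 3.9808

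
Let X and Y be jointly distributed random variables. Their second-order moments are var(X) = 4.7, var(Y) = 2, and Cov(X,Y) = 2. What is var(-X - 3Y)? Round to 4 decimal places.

var(-X - 3Y) = (-1)²·var(X) + (-3)²·var(Y) + 2·(-1)·(-3)·Cov(X,Y)
= 1·4.7 + 9·2 + 6·2 = 34.7

34.7000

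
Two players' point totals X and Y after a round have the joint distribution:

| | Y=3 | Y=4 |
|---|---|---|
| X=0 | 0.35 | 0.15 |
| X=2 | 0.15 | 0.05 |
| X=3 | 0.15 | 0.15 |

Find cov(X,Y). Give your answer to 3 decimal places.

E[X] = 1.3,  E[Y] = 3.35
E[XY] = 4.45
cov(X,Y) = E[XY] − E[X]E[Y] = 4.45 − (1.3)(3.35) = 0.095

0.095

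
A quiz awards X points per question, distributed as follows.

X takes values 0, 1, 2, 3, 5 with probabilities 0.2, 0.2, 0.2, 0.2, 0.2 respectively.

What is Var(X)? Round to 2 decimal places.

E[X] = (0)(0.2) + (1)(0.2) + (2)(0.2) + (3)(0.2) + (5)(0.2) = 2.2
E[X²] = (0)²(0.2) + (1)²(0.2) + (2)²(0.2) + (3)²(0.2) + (5)²(0.2) = 7.8
Var(X) = E[X²] − (E[X])² = 7.8 − (2.2)² = 2.96

2.96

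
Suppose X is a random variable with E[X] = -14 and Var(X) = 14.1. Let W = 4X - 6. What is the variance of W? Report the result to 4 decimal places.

225.6000

Var(4X - 6) = (4)²·Var(X) = 16·14.1 = 225.6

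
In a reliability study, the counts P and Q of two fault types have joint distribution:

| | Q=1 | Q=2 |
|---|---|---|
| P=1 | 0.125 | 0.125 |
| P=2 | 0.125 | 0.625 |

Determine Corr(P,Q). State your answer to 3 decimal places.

0.333

E[P] = 1.75,  E[Q] = 1.75
E[PQ] = 3.125
cov(P,Q) = E[PQ] − E[P]E[Q] = 3.125 − (1.75)(1.75) = 0.0625
V(P) = 0.1875,  V(Q) = 0.1875
ρ = 0.0625 / √(0.1875·0.1875) ≈ 0.333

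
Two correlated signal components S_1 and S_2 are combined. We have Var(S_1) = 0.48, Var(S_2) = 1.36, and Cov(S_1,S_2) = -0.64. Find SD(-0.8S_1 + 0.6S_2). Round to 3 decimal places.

Var(-0.8S_1 + 0.6S_2) = (-0.8)²·Var(S_1) + (0.6)²·Var(S_2) + 2·(-0.8)·(0.6)·Cov(S_1,S_2)
= 0.64·0.48 + 0.36·1.36 + -0.96·-0.64 = 1.4112
SD(-0.8S_1 + 0.6S_2) = √1.4112 ≈ 1.188

1.188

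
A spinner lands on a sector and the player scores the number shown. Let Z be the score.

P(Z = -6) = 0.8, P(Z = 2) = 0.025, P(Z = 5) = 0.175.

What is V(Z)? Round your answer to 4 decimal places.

E[Z] = (-6)(0.8) + (2)(0.025) + (5)(0.175) = -3.875
E[Z²] = (-6)²(0.8) + (2)²(0.025) + (5)²(0.175) = 33.275
V(Z) = E[Z²] − (E[Z])² = 33.275 − (-3.875)² = 18.259375

18.2594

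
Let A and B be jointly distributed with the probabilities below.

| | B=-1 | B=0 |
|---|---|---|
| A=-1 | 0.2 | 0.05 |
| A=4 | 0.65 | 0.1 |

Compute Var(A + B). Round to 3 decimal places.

4.690

E[A] = 2.75,  E[B] = -0.85,  E[AB] = -2.4
Var(A) = 12.25 − (2.75)² = 4.6875;  Var(B) = 0.85 − (-0.85)² = 0.1275
Cov(A,B) = -2.4 − (2.75)(-0.85) = -0.0625
Var(A + B) = (1)²·4.6875 + (1)²·0.1275 + 2·(1)·(1)·-0.0625 = 4.69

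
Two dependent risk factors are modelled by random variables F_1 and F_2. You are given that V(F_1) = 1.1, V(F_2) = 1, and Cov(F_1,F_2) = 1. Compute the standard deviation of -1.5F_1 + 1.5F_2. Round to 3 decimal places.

0.474

V(-1.5F_1 + 1.5F_2) = (-1.5)²·V(F_1) + (1.5)²·V(F_2) + 2·(-1.5)·(1.5)·Cov(F_1,F_2)
= 2.25·1.1 + 2.25·1 + -4.5·1 = 0.225
sd(-1.5F_1 + 1.5F_2) = √0.225 ≈ 0.474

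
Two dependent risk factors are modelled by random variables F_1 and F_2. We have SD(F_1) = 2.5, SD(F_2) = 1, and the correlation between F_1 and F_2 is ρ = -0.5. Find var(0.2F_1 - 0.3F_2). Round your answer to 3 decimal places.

0.490

var(F_1) = (2.5)² = 6.25;  var(F_2) = (1)² = 1
Cov(F_1,F_2) = ρ·SD(F_1)·SD(F_2) = -0.5·2.5·1 = -1.25
var(0.2F_1 - 0.3F_2) = (0.2)²·var(F_1) + (-0.3)²·var(F_2) + 2·(0.2)·(-0.3)·Cov(F_1,F_2)
= 0.04·6.25 + 0.09·1 + -0.12·-1.25 = 0.49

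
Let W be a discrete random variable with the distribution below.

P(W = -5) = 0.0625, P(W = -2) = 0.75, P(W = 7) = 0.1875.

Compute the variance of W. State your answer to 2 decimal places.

13.50

E[W] = (-5)(0.0625) + (-2)(0.75) + (7)(0.1875) = -0.5
E[W²] = (-5)²(0.0625) + (-2)²(0.75) + (7)²(0.1875) = 13.75
Var(W) = E[W²] − (E[W])² = 13.75 − (-0.5)² = 13.5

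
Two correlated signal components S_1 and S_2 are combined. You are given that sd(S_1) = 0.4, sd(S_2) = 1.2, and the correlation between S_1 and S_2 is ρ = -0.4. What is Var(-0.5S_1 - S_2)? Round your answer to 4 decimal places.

1.2880

Var(S_1) = (0.4)² = 0.16;  Var(S_2) = (1.2)² = 1.44
Cov(S_1,S_2) = ρ·sd(S_1)·sd(S_2) = -0.4·0.4·1.2 = -0.192
Var(-0.5S_1 - S_2) = (-0.5)²·Var(S_1) + (-1)²·Var(S_2) + 2·(-0.5)·(-1)·Cov(S_1,S_2)
= 0.25·0.16 + 1·1.44 + 1·-0.192 = 1.288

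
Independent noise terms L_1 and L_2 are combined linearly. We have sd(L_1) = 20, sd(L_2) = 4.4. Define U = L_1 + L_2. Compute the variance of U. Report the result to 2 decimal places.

419.36

var(L_1) = 400, var(L_2) = 19.36
By independence, var(U) = (1)²var(L_1) + (1)²var(L_2)
= (1)²·400 + (1)²·19.36 = 419.36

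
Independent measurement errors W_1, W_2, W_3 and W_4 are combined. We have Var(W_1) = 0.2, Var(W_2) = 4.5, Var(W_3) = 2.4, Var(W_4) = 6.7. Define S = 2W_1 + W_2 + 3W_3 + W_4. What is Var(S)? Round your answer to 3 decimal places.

33.600

By independence, Var(S) = (2)²Var(W_1) + (1)²Var(W_2) + (3)²Var(W_3) + (1)²Var(W_4)
= (2)²·0.2 + (1)²·4.5 + (3)²·2.4 + (1)²·6.7 = 33.6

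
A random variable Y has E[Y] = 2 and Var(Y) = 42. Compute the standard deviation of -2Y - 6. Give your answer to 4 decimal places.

Var(-2Y - 6) = (-2)²·42 = 168
σ(-2Y - 6) = √168 ≈ 12.9615

12.9615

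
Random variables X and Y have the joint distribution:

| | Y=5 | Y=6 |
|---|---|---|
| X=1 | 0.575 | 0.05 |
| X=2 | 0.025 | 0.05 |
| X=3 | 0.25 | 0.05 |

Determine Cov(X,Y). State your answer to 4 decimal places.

E[X] = 1.675,  E[Y] = 5.15
E[XY] = 8.675
Cov(X,Y) = E[XY] − E[X]E[Y] = 8.675 − (1.675)(5.15) = 0.04875

0.0488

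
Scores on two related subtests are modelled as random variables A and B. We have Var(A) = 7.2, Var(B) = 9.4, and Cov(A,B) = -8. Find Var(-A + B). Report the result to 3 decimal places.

Var(-A + B) = (-1)²·Var(A) + (1)²·Var(B) + 2·(-1)·(1)·Cov(A,B)
= 1·7.2 + 1·9.4 + -2·-8 = 32.6

32.600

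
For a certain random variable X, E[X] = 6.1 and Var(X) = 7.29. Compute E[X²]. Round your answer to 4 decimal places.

44.5000

E[X²] = Var(X) + (E[X])² = 7.29 + (6.1)² = 44.5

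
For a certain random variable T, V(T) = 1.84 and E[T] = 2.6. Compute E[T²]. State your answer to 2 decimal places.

E[T²] = V(T) + (E[T])² = 1.84 + (2.6)² = 8.6

8.60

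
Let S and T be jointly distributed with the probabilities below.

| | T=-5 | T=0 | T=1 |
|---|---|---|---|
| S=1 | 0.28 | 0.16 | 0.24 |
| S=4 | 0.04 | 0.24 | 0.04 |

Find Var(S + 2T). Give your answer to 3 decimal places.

E[S] = 1.96,  E[T] = -1.32,  E[ST] = -1.8
Var(S) = 5.8 − (1.96)² = 1.9584;  Var(T) = 8.28 − (-1.32)² = 6.5376
Cov(S,T) = -1.8 − (1.96)(-1.32) = 0.7872
Var(S + 2T) = (1)²·1.9584 + (2)²·6.5376 + 2·(1)·(2)·0.7872 = 31.2576

31.258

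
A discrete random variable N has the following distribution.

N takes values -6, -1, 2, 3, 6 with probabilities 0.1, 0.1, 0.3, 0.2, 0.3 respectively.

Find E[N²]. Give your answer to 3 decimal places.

E[N²] = (-6)²(0.1) + (-1)²(0.1) + (2)²(0.3) + (3)²(0.2) + (6)²(0.3) = 17.5

17.500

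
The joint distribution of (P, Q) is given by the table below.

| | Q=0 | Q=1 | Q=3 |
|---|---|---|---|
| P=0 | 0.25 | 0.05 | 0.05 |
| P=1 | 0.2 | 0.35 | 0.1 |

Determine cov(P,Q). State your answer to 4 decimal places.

0.0975

E[P] = 0.65,  E[Q] = 0.85
E[PQ] = 0.65
cov(P,Q) = E[PQ] − E[P]E[Q] = 0.65 − (0.65)(0.85) = 0.0975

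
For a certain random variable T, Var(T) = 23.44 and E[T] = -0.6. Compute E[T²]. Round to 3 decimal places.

23.800

E[T²] = Var(T) + (E[T])² = 23.44 + (-0.6)² = 23.8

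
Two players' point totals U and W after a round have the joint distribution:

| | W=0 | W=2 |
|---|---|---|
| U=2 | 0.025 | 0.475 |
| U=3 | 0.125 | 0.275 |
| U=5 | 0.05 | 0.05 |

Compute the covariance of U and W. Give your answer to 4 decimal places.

-0.2700

E[U] = 2.7,  E[W] = 1.6
E[UW] = 4.05
Cov(U,W) = E[UW] − E[U]E[W] = 4.05 − (2.7)(1.6) = -0.27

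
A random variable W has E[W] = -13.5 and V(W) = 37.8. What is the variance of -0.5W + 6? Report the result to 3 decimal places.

9.450

V(-0.5W + 6) = (-0.5)²·V(W) = 0.25·37.8 = 9.45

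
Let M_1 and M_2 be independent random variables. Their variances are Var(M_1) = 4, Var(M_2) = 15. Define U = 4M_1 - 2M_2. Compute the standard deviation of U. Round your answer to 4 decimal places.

11.1355

By independence, Var(U) = (4)²Var(M_1) + (-2)²Var(M_2)
= (4)²·4 + (-2)²·15 = 124
sd(U) = √124 ≈ 11.1355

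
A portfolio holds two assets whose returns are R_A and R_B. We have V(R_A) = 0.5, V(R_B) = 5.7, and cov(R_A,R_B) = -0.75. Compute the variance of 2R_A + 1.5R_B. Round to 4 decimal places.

V(2R_A + 1.5R_B) = (2)²·V(R_A) + (1.5)²·V(R_B) + 2·(2)·(1.5)·cov(R_A,R_B)
= 4·0.5 + 2.25·5.7 + 6·-0.75 = 10.325

10.3250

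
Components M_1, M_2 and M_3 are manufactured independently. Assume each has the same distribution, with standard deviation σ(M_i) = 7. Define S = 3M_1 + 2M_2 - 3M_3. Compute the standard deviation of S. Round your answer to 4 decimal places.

32.8329

V(M_i) = (7)² = 49
By independence, V(S) = (3)²V(M_1) + (2)²V(M_2) + (-3)²V(M_3)
= (3)²·49 + (2)²·49 + (-3)²·49 = 1078
σ(S) = √1078 ≈ 32.8329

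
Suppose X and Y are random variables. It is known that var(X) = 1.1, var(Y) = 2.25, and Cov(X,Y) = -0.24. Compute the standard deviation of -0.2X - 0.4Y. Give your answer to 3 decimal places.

0.605

var(-0.2X - 0.4Y) = (-0.2)²·var(X) + (-0.4)²·var(Y) + 2·(-0.2)·(-0.4)·Cov(X,Y)
= 0.04·1.1 + 0.16·2.25 + 0.16·-0.24 = 0.3656
σ(-0.2X - 0.4Y) = √0.3656 ≈ 0.605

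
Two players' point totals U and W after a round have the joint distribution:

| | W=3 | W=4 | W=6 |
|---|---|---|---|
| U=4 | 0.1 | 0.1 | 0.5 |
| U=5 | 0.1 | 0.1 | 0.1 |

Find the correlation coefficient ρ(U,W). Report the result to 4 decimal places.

-0.3450

E[U] = 4.3,  E[W] = 5
E[UW] = 21.3
Cov(U,W) = E[UW] − E[U]E[W] = 21.3 − (4.3)(5) = -0.2
var(U) = 0.21,  var(W) = 1.6
ρ = -0.2 / √(0.21·1.6) ≈ -0.3450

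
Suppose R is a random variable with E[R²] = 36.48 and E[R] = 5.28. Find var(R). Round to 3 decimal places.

var(R) = 36.48 − (5.28)² = 8.6016

8.602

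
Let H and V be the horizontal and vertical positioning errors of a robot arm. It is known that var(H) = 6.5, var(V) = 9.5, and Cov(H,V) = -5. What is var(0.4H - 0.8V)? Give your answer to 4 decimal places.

var(0.4H - 0.8V) = (0.4)²·var(H) + (-0.8)²·var(V) + 2·(0.4)·(-0.8)·Cov(H,V)
= 0.16·6.5 + 0.64·9.5 + -0.64·-5 = 10.32

10.3200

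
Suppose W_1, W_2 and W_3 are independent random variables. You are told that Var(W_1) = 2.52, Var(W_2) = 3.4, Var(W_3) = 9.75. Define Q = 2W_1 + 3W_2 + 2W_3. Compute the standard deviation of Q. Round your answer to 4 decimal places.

By independence, Var(Q) = (2)²Var(W_1) + (3)²Var(W_2) + (2)²Var(W_3)
= (2)²·2.52 + (3)²·3.4 + (2)²·9.75 = 79.68
SD(Q) = √79.68 ≈ 8.9264

8.9264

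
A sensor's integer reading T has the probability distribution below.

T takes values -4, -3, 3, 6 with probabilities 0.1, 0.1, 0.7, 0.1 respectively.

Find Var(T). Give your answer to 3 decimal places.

8.400

E[T] = (-4)(0.1) + (-3)(0.1) + (3)(0.7) + (6)(0.1) = 2
E[T²] = (-4)²(0.1) + (-3)²(0.1) + (3)²(0.7) + (6)²(0.1) = 12.4
Var(T) = E[T²] − (E[T])² = 12.4 − (2)² = 8.4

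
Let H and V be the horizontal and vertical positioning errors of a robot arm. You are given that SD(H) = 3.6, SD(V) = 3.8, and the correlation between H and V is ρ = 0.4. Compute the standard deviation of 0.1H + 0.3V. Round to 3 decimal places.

Var(H) = (3.6)² = 12.96;  Var(V) = (3.8)² = 14.44
Cov(H,V) = ρ·SD(H)·SD(V) = 0.4·3.6·3.8 = 5.472
Var(0.1H + 0.3V) = (0.1)²·Var(H) + (0.3)²·Var(V) + 2·(0.1)·(0.3)·Cov(H,V)
= 0.01·12.96 + 0.09·14.44 + 0.06·5.472 = 1.75752
SD(0.1H + 0.3V) = √1.75752 ≈ 1.326

1.326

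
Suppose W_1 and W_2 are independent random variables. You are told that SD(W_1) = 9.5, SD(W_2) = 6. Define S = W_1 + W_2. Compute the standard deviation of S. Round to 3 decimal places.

V(W_1) = 90.25, V(W_2) = 36
By independence, V(S) = (1)²V(W_1) + (1)²V(W_2)
= (1)²·90.25 + (1)²·36 = 126.25
SD(S) = √126.25 ≈ 11.236

11.236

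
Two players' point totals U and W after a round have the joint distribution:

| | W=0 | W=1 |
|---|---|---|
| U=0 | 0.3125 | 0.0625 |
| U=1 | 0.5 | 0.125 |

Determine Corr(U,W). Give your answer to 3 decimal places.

E[U] = 0.625,  E[W] = 0.1875
E[UW] = 0.125
Cov(U,W) = E[UW] − E[U]E[W] = 0.125 − (0.625)(0.1875) = 0.0078125
V(U) = 0.234375,  V(W) = 0.15234375
ρ = 0.0078125 / √(0.234375·0.15234375) ≈ 0.041

0.041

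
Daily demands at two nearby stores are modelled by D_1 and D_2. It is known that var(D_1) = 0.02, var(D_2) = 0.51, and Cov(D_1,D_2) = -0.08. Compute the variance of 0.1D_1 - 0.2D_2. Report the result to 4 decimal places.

0.0238

var(0.1D_1 - 0.2D_2) = (0.1)²·var(D_1) + (-0.2)²·var(D_2) + 2·(0.1)·(-0.2)·Cov(D_1,D_2)
= 0.01·0.02 + 0.04·0.51 + -0.04·-0.08 = 0.0238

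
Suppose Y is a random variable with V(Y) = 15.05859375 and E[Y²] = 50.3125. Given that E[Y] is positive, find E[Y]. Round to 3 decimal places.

(E[Y])² = E[Y²] − V(Y) = 50.3125 − 15.05859375 = 35.25390625
E[Y] = √35.25390625 = 5.9375

5.938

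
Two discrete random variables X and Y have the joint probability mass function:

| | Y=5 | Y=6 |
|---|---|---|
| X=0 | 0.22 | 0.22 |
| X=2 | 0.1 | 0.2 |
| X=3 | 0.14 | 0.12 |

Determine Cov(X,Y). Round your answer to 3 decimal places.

0.015

E[X] = 1.38,  E[Y] = 5.54
E[XY] = 7.66
Cov(X,Y) = E[XY] − E[X]E[Y] = 7.66 − (1.38)(5.54) = 0.0148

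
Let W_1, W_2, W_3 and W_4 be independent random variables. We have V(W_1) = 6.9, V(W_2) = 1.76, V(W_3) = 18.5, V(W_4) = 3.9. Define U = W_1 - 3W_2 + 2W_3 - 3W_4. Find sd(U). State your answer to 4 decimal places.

By independence, V(U) = (1)²V(W_1) + (-3)²V(W_2) + (2)²V(W_3) + (-3)²V(W_4)
= (1)²·6.9 + (-3)²·1.76 + (2)²·18.5 + (-3)²·3.9 = 131.84
sd(U) = √131.84 ≈ 11.4822

11.4822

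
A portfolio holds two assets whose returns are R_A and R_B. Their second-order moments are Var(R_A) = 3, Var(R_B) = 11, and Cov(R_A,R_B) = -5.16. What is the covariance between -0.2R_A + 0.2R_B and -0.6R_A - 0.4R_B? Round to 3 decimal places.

Cov(-0.2R_A + 0.2R_B, -0.6R_A - 0.4R_B) = (-0.2)(-0.6)Var(R_A) + (0.2)(-0.4)Var(R_B) + [(-0.2)(-0.4) + (0.2)(-0.6)]Cov(R_A,R_B)
= 0.12·3 + -0.08·11 + -0.04·-5.16 = -0.3136

-0.314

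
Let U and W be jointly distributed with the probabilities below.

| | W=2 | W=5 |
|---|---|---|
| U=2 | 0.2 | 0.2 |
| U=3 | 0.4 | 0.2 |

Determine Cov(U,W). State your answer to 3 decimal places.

E[U] = 2.6,  E[W] = 3.2
E[UW] = 8.2
Cov(U,W) = E[UW] − E[U]E[W] = 8.2 − (2.6)(3.2) = -0.12

-0.120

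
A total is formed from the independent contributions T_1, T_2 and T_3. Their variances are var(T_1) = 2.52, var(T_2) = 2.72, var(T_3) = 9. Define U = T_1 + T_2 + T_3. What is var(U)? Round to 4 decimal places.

By independence, var(U) = (1)²var(T_1) + (1)²var(T_2) + (1)²var(T_3)
= (1)²·2.52 + (1)²·2.72 + (1)²·9 = 14.24

14.2400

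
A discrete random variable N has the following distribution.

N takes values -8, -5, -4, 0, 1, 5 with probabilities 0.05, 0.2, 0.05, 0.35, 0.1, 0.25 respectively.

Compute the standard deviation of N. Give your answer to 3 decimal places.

3.910

E[N] = (-8)(0.05) + (-5)(0.2) + (-4)(0.05) + (0)(0.35) + (1)(0.1) + (5)(0.25) = -0.25
E[N²] = (-8)²(0.05) + (-5)²(0.2) + (-4)²(0.05) + (0)²(0.35) + (1)²(0.1) + (5)²(0.25) = 15.35
Var(N) = E[N²] − (E[N])² = 15.35 − (-0.25)² = 15.2875
SD(N) = √15.2875 ≈ 3.910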